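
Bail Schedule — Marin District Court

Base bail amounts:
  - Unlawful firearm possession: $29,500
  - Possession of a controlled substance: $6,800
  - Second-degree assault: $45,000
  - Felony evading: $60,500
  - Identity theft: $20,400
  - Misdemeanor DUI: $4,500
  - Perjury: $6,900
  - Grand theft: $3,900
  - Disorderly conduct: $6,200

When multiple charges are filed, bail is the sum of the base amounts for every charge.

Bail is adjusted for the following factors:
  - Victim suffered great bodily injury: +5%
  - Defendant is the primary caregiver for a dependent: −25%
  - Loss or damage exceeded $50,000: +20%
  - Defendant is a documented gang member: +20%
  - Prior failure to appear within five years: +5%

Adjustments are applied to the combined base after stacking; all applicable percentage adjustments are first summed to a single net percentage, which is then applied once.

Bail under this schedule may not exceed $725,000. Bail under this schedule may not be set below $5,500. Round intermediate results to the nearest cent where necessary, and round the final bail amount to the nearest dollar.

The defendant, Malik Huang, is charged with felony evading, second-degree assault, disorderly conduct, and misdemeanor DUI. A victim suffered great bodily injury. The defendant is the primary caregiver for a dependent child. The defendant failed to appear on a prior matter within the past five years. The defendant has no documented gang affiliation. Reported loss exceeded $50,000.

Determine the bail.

Base amounts from the schedule: felony evading $60,500; second-degree assault $45,000; disorderly conduct $6,200; misdemeanor DUI $4,500.
Stacking rule: sum of all bases. $60,500 + $45,000 + $6,200 + $4,500 = $116,200.
Net percentage adjustment: +5% −25% +20% +5% = +5%. $116,200 × 1.05 = $122,010.
$122,010 is within the $725,000 maximum.
$122,010 is at or above the $5,500 minimum.

$122,010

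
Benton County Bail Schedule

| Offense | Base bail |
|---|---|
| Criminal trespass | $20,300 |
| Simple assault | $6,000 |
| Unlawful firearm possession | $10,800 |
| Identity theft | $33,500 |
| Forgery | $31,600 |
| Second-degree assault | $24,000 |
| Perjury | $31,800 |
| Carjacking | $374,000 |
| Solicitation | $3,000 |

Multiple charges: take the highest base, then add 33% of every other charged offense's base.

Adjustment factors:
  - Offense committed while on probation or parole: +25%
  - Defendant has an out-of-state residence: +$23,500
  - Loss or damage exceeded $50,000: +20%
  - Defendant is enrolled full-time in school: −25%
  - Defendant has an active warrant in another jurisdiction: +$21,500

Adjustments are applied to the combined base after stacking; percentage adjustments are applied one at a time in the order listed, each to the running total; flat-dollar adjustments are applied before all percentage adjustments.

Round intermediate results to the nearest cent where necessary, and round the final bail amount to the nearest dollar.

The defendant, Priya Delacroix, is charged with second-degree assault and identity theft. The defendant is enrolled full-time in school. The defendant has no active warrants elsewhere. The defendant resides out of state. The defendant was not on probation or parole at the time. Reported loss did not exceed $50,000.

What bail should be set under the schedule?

Base amounts from the schedule: second-degree assault $24,000; identity theft $33,500.
Stacking rule: highest base plus 33% of each additional charge. Highest is identity theft at $33,500. Additional: $24,000 × 33% = $7,920. Combined base = $33,500 + $7,920 = $41,420.
Defendant has an out-of-state residence (+$23,500 flat): $41,420 + $23,500 = $64,920.
Defendant is enrolled full-time in school (−25%): $64,920 × 0.75 = $48,690.

$48,690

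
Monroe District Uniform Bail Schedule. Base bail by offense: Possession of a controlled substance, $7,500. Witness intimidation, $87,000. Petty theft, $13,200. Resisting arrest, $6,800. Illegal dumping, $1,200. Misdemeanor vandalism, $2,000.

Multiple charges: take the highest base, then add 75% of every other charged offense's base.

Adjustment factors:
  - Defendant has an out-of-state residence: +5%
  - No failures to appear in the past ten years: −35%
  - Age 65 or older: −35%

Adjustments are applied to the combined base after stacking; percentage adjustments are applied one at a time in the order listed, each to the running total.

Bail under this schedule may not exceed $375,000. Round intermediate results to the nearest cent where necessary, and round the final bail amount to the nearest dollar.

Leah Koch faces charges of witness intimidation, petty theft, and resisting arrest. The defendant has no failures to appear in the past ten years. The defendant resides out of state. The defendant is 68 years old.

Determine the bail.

Base amounts from the schedule: witness intimidation $87,000; petty theft $13,200; resisting arrest $6,800.
Stacking rule: highest base plus 75% of each additional charge. Highest is witness intimidation at $87,000. Additional: $13,200 × 75% = $9,900; $6,800 × 75% = $5,100. Combined base = $87,000 + $15,000 = $102,000.
Defendant has an out-of-state residence (+5%): $102,000 × 1.05 = $107,100.
No failures to appear in the past ten years (−35%): $107,100 × 0.65 = $69,615.
Age 65 or older (−35%): $69,615 × 0.65 = $45,249.75.
$45,249.75 is within the $375,000 maximum.
Rounded to the nearest dollar: $45,250.

$45,250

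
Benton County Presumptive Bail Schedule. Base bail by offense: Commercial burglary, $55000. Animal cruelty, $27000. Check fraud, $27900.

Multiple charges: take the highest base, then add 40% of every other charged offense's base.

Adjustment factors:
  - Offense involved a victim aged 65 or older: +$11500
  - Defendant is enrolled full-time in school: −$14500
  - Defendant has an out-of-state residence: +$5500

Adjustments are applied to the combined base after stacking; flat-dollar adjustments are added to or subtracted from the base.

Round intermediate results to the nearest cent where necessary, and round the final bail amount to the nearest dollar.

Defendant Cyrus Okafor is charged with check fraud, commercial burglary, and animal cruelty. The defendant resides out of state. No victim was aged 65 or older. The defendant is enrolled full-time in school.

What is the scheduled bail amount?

$67960

Base amounts from the schedule: check fraud $27900; commercial burglary $55000; animal cruelty $27000.
Stacking rule: highest base plus 40% of each additional charge. Highest is commercial burglary at $55000. Additional: $27900 × 40% = $11160; $27000 × 40% = $10800. Combined base = $55000 + $21960 = $76960.
Defendant is enrolled full-time in school (−$14500 flat): $76960 − $14500 = $62460.
Defendant has an out-of-state residence (+$5500 flat): $62460 + $5500 = $67960.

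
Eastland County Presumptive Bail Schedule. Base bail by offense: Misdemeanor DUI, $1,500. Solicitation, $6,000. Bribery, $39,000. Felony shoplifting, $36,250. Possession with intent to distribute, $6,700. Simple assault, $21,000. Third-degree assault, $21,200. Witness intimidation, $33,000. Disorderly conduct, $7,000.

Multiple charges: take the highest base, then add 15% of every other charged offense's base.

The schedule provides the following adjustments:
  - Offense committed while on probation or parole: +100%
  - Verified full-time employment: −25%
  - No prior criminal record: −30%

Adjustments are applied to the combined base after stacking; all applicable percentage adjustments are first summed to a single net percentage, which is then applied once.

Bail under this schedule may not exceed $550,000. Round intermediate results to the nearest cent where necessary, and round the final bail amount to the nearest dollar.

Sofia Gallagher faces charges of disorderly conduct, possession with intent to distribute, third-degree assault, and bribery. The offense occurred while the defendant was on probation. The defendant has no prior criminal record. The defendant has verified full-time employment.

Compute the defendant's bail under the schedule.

Base amounts from the schedule: disorderly conduct $7,000; possession with intent to distribute $6,700; third-degree assault $21,200; bribery $39,000.
Stacking rule: highest base plus 15% of each additional charge. Highest is bribery at $39,000. Additional: $7,000 × 15% = $1,050; $6,700 × 15% = $1,005; $21,200 × 15% = $3,180. Combined base = $39,000 + $5,235 = $44,235.
Net percentage adjustment: +100% −25% −30% = +45%. $44,235 × 1.45 = $64,140.75.
$64,140.75 is within the $550,000 maximum.
Rounded to the nearest dollar: $64,141.

$64,141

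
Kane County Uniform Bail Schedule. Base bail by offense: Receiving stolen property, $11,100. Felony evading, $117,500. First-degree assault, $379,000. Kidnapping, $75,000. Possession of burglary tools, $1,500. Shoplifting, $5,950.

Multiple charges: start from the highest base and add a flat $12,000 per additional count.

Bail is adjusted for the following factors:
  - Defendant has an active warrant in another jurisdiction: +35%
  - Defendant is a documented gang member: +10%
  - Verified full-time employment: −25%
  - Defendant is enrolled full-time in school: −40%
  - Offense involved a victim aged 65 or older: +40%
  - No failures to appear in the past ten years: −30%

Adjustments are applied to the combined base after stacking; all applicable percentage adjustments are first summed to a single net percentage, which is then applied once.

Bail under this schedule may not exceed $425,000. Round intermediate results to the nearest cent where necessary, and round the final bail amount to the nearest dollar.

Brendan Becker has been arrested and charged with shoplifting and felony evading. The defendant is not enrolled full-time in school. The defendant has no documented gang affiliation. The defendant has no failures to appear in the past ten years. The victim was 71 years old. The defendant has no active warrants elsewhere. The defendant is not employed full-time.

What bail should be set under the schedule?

$142,450

Base amounts from the schedule: shoplifting $5,950; felony evading $117,500.
Stacking rule: highest base plus $12,000 per additional charge. Highest is felony evading at $117,500; 1 additional charge → +$12,000. Combined base = $129,500.
Net percentage adjustment: +40% −30% = +10%. $129,500 × 1.1 = $142,450.
$142,450 is within the $425,000 maximum.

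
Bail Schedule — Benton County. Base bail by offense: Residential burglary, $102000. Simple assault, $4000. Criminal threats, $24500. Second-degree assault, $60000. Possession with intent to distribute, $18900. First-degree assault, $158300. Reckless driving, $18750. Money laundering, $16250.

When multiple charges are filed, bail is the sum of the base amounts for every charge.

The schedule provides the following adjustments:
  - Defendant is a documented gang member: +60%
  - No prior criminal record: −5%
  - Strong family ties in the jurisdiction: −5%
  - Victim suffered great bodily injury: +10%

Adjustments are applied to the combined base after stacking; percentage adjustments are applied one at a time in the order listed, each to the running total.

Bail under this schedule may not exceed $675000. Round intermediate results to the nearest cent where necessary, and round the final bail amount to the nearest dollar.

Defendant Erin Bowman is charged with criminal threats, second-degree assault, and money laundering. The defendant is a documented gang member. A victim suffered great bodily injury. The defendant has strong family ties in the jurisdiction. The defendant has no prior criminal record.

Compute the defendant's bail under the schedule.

Base amounts from the schedule: criminal threats $24500; second-degree assault $60000; money laundering $16250.
Stacking rule: sum of all bases. $24500 + $60000 + $16250 = $100750.
Defendant is a documented gang member (+60%): $100750 × 1.6 = $161200.
No prior criminal record (−5%): $161200 × 0.95 = $153140.
Strong family ties in the jurisdiction (−5%): $153140 × 0.95 = $145483.
Victim suffered great bodily injury (+10%): $145483 × 1.1 = $160031.30.
$160031.30 is within the $675000 maximum.
Rounded to the nearest dollar: $160031.

$160031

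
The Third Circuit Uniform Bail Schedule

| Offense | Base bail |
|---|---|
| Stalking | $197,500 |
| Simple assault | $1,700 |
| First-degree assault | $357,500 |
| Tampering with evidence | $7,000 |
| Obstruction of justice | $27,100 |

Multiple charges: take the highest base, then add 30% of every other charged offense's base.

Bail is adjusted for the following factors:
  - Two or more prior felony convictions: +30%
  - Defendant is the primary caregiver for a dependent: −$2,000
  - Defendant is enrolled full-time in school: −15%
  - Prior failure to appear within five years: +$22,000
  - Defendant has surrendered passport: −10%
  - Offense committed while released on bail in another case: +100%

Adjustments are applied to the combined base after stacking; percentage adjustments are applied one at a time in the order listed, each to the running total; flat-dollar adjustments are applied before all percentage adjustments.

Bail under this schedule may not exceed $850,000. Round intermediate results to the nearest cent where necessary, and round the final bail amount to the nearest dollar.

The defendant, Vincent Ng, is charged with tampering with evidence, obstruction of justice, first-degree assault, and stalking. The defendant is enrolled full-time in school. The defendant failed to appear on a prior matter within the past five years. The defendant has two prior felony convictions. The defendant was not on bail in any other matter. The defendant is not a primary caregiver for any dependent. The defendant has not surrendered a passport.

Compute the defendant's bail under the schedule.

Base amounts from the schedule: tampering with evidence $7,000; obstruction of justice $27,100; first-degree assault $357,500; stalking $197,500.
Stacking rule: highest base plus 30% of each additional charge. Highest is first-degree assault at $357,500. Additional: $7,000 × 30% = $2,100; $27,100 × 30% = $8,130; $197,500 × 30% = $59,250. Combined base = $357,500 + $69,480 = $426,980.
Prior failure to appear within five years (+$22,000 flat): $426,980 + $22,000 = $448,980.
Two or more prior felony convictions (+30%): $448,980 × 1.3 = $583,674.
Defendant is enrolled full-time in school (−15%): $583,674 × 0.85 = $496,122.90.
$496,122.90 is within the $850,000 maximum.
Rounded to the nearest dollar: $496,123.

$496,123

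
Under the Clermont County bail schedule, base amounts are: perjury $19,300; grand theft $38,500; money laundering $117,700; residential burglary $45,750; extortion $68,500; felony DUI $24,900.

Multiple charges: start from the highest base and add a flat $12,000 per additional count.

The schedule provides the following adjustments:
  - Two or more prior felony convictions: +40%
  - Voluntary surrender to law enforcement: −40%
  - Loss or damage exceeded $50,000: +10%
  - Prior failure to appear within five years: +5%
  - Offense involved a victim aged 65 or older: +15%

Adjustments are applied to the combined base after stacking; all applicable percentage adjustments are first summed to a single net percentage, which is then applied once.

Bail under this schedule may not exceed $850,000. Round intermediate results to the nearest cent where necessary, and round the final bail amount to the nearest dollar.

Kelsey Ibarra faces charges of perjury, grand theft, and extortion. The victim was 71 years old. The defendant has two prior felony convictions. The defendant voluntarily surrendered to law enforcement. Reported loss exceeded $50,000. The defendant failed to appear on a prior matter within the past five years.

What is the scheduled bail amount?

Base amounts from the schedule: perjury $19,300; grand theft $38,500; extortion $68,500.
Stacking rule: highest base plus $12,000 per additional charge. Highest is extortion at $68,500; 2 additional charges → +$24,000. Combined base = $92,500.
Net percentage adjustment: +40% −40% +10% +5% +15% = +30%. $92,500 × 1.3 = $120,250.
$120,250 is within the $850,000 maximum.

$120,250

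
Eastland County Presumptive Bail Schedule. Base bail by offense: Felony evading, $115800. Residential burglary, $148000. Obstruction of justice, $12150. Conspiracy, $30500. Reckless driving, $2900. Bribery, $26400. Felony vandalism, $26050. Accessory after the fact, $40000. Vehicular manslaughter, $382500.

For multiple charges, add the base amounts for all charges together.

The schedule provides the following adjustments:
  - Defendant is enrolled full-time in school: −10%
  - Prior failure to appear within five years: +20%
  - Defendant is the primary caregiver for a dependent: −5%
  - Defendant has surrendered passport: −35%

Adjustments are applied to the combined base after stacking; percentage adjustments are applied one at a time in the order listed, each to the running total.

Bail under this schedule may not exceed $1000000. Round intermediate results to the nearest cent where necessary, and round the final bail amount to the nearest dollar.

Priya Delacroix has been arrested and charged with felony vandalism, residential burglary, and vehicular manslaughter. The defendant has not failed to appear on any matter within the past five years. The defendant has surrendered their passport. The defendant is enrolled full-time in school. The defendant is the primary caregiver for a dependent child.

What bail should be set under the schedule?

Base amounts from the schedule: felony vandalism $26050; residential burglary $148000; vehicular manslaughter $382500.
Stacking rule: sum of all bases. $26050 + $148000 + $382500 = $556550.
Defendant is enrolled full-time in school (−10%): $556550 × 0.9 = $500895.
Defendant is the primary caregiver for a dependent (−5%): $500895 × 0.95 = $475850.25.
Defendant has surrendered passport (−35%): $475850.25 × 0.65 = $309302.66.
$309302.66 is within the $1000000 maximum.
Rounded to the nearest dollar: $309303.

$309303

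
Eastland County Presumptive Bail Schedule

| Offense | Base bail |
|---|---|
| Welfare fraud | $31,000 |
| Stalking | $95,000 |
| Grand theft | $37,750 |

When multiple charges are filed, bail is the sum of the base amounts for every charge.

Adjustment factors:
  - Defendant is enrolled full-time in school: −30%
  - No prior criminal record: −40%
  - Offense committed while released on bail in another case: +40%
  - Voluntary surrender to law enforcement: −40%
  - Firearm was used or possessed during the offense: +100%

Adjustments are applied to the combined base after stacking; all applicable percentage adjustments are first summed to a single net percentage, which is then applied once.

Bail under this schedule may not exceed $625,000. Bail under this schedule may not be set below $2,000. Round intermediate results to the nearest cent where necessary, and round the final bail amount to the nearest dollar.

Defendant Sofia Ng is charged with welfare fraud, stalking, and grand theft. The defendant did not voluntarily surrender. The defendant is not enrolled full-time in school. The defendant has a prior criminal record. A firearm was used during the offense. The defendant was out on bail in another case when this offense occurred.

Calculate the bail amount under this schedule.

Base amounts from the schedule: welfare fraud $31,000; stalking $95,000; grand theft $37,750.
Stacking rule: sum of all bases. $31,000 + $95,000 + $37,750 = $163,750.
Net percentage adjustment: +40% +100% = +140%. $163,750 × 2.4 = $393,000.
$393,000 is within the $625,000 maximum.
$393,000 is at or above the $2,000 minimum.

$393,000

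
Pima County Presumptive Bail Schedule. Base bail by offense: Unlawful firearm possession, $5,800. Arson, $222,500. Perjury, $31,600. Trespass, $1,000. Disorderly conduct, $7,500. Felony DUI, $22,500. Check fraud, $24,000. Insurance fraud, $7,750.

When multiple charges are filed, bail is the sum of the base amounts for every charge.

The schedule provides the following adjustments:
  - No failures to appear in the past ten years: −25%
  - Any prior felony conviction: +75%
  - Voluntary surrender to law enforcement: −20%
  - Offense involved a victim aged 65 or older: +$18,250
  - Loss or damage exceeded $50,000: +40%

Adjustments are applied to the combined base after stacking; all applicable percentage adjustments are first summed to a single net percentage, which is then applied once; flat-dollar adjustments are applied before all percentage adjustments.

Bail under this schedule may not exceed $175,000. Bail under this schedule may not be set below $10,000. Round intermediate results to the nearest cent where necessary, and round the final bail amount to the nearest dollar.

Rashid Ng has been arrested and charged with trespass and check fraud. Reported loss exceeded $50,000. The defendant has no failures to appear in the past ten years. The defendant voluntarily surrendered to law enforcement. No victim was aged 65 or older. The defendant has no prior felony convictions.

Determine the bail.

Base amounts from the schedule: trespass $1,000; check fraud $24,000.
Stacking rule: sum of all bases. $1,000 + $24,000 = $25,000.
Net percentage adjustment: −25% −20% +40% = −5%. $25,000 × 0.95 = $23,750.
$23,750 is within the $175,000 maximum.
$23,750 is at or above the $10,000 minimum.

$23,750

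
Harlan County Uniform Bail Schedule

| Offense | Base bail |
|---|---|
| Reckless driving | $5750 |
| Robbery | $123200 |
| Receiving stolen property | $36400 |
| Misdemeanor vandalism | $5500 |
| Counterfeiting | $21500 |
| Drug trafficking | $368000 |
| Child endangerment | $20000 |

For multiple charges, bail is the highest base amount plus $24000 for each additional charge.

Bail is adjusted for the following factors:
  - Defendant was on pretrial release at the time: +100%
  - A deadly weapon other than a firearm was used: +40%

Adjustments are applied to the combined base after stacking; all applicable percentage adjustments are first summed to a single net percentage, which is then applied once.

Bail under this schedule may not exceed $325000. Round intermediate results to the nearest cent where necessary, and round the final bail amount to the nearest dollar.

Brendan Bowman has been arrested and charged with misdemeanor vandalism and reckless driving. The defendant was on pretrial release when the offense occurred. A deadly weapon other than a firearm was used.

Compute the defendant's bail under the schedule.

$71400

Base amounts from the schedule: misdemeanor vandalism $5500; reckless driving $5750.
Stacking rule: highest base plus $24000 per additional charge. Highest is reckless driving at $5750; 1 additional charge → +$24000. Combined base = $29750.
Net percentage adjustment: +100% +40% = +140%. $29750 × 2.4 = $71400.
$71400 is within the $325000 maximum.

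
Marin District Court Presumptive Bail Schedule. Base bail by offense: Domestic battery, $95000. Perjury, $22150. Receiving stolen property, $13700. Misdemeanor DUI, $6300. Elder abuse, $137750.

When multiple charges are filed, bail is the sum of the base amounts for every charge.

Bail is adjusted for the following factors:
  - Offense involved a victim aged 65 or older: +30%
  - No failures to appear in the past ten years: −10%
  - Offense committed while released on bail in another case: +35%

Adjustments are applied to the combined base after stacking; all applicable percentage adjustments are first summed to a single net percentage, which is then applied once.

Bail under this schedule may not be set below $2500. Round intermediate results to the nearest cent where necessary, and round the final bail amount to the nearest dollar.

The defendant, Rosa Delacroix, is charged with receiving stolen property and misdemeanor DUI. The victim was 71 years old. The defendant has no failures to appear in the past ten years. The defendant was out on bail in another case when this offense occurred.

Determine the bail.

$31000

Base amounts from the schedule: receiving stolen property $13700; misdemeanor DUI $6300.
Stacking rule: sum of all bases. $13700 + $6300 = $20000.
Net percentage adjustment: +30% −10% +35% = +55%. $20000 × 1.55 = $31000.
$31000 is at or above the $2500 minimum.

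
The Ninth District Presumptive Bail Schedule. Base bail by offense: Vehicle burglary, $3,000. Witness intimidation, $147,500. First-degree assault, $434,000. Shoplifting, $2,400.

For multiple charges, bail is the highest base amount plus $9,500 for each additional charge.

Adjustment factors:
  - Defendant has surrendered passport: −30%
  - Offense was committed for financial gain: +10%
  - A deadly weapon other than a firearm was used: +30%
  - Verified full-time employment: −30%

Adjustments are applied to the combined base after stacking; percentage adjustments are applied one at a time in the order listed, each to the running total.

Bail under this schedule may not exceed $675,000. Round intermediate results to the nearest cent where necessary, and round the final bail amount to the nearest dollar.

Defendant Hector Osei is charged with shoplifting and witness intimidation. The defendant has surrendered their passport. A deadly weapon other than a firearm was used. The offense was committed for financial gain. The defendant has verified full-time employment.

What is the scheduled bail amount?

Base amounts from the schedule: shoplifting $2,400; witness intimidation $147,500.
Stacking rule: highest base plus $9,500 per additional charge. Highest is witness intimidation at $147,500; 1 additional charge → +$9,500. Combined base = $157,000.
Defendant has surrendered passport (−30%): $157,000 × 0.7 = $109,900.
Offense was committed for financial gain (+10%): $109,900 × 1.1 = $120,890.
A deadly weapon other than a firearm was used (+30%): $120,890 × 1.3 = $157,157.
Verified full-time employment (−30%): $157,157 × 0.7 = $110,009.90.
$110,009.90 is within the $675,000 maximum.
Rounded to the nearest dollar: $110,010.

$110,010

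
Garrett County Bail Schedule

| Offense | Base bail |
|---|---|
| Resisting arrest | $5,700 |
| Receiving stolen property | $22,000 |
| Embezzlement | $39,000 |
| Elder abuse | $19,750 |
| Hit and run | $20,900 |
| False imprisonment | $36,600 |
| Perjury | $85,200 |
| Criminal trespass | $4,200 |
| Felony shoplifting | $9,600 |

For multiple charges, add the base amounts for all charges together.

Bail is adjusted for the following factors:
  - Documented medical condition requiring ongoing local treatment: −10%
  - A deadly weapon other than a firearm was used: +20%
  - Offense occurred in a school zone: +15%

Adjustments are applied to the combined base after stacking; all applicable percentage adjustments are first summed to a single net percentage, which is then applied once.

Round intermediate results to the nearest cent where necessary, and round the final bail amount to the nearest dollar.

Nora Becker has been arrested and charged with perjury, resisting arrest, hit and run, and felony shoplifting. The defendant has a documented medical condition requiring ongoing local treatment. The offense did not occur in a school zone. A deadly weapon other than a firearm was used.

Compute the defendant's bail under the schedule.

$133,540

Base amounts from the schedule: perjury $85,200; resisting arrest $5,700; hit and run $20,900; felony shoplifting $9,600.
Stacking rule: sum of all bases. $85,200 + $5,700 + $20,900 + $9,600 = $121,400.
Net percentage adjustment: −10% +20% = +10%. $121,400 × 1.1 = $133,540.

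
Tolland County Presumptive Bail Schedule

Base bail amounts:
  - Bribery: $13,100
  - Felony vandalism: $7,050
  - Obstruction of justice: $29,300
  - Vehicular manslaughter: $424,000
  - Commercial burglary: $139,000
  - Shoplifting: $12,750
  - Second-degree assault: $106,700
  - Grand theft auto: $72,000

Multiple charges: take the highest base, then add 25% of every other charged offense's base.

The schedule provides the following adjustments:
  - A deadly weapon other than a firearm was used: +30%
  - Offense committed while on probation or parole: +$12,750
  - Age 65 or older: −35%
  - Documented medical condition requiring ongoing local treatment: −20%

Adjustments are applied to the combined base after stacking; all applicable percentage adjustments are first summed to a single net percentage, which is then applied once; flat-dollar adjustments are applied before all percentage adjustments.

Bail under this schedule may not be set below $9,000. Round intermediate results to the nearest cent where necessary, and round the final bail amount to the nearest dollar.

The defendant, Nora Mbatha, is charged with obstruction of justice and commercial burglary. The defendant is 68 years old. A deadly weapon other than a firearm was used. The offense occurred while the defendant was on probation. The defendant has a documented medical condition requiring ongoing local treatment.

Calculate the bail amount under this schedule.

$119,306

Base amounts from the schedule: obstruction of justice $29,300; commercial burglary $139,000.
Stacking rule: highest base plus 25% of each additional charge. Highest is commercial burglary at $139,000. Additional: $29,300 × 25% = $7,325. Combined base = $139,000 + $7,325 = $146,325.
Offense committed while on probation or parole (+$12,750 flat): $146,325 + $12,750 = $159,075.
Net percentage adjustment: +30% −35% −20% = −25%. $159,075 × 0.75 = $119,306.25.
$119,306.25 is at or above the $9,000 minimum.
Rounded to the nearest dollar: $119,306.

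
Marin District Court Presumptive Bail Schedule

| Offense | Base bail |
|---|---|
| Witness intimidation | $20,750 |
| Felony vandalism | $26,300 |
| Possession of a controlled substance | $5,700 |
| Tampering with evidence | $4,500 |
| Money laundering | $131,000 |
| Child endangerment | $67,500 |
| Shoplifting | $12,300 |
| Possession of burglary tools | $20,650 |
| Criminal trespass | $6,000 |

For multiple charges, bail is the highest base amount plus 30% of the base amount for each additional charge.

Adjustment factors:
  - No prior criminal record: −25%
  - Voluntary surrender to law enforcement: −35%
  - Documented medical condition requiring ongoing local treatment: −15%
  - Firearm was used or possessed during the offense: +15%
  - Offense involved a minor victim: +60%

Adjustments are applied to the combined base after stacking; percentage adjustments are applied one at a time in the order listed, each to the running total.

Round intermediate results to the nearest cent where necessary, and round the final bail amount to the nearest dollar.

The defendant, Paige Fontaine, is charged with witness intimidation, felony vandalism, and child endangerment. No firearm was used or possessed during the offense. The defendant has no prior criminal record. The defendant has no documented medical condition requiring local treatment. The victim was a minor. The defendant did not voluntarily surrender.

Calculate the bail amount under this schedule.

Base amounts from the schedule: witness intimidation $20,750; felony vandalism $26,300; child endangerment $67,500.
Stacking rule: highest base plus 30% of each additional charge. Highest is child endangerment at $67,500. Additional: $20,750 × 30% = $6,225; $26,300 × 30% = $7,890. Combined base = $67,500 + $14,115 = $81,615.
No prior criminal record (−25%): $81,615 × 0.75 = $61,211.25.
Offense involved a minor victim (+60%): $61,211.25 × 1.6 = $97,938.

$97,938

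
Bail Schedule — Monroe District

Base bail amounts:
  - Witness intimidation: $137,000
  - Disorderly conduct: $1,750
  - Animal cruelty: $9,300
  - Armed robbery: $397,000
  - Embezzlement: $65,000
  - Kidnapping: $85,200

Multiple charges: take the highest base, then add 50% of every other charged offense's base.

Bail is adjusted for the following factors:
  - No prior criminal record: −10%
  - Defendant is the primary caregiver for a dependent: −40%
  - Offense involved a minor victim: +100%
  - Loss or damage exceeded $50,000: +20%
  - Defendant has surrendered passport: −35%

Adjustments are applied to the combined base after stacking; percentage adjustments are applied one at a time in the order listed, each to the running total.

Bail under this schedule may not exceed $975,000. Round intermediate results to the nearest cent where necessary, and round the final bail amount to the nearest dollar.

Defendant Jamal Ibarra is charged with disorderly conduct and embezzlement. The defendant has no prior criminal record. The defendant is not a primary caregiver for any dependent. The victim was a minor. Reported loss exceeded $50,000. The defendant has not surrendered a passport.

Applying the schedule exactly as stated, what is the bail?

Base amounts from the schedule: disorderly conduct $1,750; embezzlement $65,000.
Stacking rule: highest base plus 50% of each additional charge. Highest is embezzlement at $65,000. Additional: $1,750 × 50% = $875. Combined base = $65,000 + $875 = $65,875.
No prior criminal record (−10%): $65,875 × 0.9 = $59,287.50.
Offense involved a minor victim (+100%): $59,287.50 × 2 = $118,575.
Loss or damage exceeded $50,000 (+20%): $118,575 × 1.2 = $142,290.
$142,290 is within the $975,000 maximum.

$142,290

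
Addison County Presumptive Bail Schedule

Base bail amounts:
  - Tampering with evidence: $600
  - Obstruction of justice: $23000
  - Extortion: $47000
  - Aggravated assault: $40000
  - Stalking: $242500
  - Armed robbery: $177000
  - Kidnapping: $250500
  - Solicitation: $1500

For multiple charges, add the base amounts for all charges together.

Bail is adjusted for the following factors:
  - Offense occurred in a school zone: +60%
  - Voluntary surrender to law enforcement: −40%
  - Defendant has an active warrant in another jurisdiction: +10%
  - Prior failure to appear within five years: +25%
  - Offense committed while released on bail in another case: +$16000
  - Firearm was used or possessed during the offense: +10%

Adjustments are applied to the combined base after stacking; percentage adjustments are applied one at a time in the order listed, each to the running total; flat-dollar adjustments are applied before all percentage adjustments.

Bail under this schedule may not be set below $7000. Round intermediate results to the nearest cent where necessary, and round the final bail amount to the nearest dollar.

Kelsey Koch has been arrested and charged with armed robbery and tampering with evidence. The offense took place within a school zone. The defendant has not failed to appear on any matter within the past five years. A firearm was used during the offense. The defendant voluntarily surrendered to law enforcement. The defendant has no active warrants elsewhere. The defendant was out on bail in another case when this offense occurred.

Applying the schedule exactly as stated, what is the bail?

Base amounts from the schedule: armed robbery $177000; tampering with evidence $600.
Stacking rule: sum of all bases. $177000 + $600 = $177600.
Offense committed while released on bail in another case (+$16000 flat): $177600 + $16000 = $193600.
Offense occurred in a school zone (+60%): $193600 × 1.6 = $309760.
Voluntary surrender to law enforcement (−40%): $309760 × 0.6 = $185856.
Firearm was used or possessed during the offense (+10%): $185856 × 1.1 = $204441.60.
$204441.60 is at or above the $7000 minimum.
Rounded to the nearest dollar: $204442.

$204442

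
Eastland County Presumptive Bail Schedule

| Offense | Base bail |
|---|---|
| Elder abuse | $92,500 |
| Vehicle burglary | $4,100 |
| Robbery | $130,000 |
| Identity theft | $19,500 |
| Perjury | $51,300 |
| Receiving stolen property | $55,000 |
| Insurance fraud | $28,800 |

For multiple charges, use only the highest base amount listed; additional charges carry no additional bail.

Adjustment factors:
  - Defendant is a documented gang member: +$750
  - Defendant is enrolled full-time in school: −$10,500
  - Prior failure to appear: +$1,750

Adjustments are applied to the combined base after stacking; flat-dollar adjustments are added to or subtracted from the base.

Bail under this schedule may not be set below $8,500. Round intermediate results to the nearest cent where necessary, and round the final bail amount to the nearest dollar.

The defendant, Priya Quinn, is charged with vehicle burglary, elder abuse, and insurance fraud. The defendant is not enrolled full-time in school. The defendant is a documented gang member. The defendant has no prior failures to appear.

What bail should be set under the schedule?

Base amounts from the schedule: vehicle burglary $4,100; elder abuse $92,500; insurance fraud $28,800.
Stacking rule: use the highest base only. Highest is elder abuse at $92,500. Combined base = $92,500.
Defendant is a documented gang member (+$750 flat): $92,500 + $750 = $93,250.
$93,250 is at or above the $8,500 minimum.

$93,250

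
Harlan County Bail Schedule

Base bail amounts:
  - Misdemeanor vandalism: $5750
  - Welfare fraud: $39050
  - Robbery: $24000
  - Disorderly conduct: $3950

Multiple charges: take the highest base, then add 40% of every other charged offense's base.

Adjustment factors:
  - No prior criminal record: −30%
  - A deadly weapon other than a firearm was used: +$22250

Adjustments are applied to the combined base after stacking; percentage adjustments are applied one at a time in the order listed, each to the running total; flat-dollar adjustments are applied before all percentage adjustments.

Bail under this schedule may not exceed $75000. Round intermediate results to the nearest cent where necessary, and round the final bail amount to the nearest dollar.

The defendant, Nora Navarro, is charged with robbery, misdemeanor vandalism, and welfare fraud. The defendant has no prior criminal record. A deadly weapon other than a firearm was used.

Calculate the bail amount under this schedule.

Base amounts from the schedule: robbery $24000; misdemeanor vandalism $5750; welfare fraud $39050.
Stacking rule: highest base plus 40% of each additional charge. Highest is welfare fraud at $39050. Additional: $24000 × 40% = $9600; $5750 × 40% = $2300. Combined base = $39050 + $11900 = $50950.
A deadly weapon other than a firearm was used (+$22250 flat): $50950 + $22250 = $73200.
No prior criminal record (−30%): $73200 × 0.7 = $51240.
$51240 is within the $75000 maximum.

$51240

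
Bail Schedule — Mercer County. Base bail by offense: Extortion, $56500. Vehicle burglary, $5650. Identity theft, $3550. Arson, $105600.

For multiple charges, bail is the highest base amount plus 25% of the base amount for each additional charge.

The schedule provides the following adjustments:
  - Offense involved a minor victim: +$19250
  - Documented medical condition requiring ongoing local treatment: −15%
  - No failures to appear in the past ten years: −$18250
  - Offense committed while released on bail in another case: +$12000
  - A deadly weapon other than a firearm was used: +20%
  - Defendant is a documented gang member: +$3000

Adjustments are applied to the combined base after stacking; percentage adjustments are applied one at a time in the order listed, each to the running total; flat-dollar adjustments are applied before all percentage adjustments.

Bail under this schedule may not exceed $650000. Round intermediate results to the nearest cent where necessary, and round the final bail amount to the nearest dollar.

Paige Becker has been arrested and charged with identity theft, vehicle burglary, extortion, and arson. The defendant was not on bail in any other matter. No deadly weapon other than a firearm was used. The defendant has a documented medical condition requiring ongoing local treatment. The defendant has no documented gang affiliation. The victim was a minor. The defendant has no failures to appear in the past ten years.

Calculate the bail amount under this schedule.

$104571

Base amounts from the schedule: identity theft $3550; vehicle burglary $5650; extortion $56500; arson $105600.
Stacking rule: highest base plus 25% of each additional charge. Highest is arson at $105600. Additional: $3550 × 25% = $887.50; $5650 × 25% = $1412.50; $56500 × 25% = $14125. Combined base = $105600 + $16425 = $122025.
Offense involved a minor victim (+$19250 flat): $122025 + $19250 = $141275.
No failures to appear in the past ten years (−$18250 flat): $141275 − $18250 = $123025.
Documented medical condition requiring ongoing local treatment (−15%): $123025 × 0.85 = $104571.25.
$104571.25 is within the $650000 maximum.
Rounded to the nearest dollar: $104571.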